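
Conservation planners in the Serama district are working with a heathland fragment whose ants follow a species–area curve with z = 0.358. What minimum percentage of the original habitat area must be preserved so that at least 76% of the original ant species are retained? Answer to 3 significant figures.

Need (A_new/A_old)^0.358 = 0.76, so A_new/A_old = 0.76^(1/0.358) = 0.76^2.793
ln(A_new/A_old) = ln 0.76 / 0.358 = -0.2744 / 0.358 = -0.7666
A_new/A_old = e^-0.7666 ≈ 0.4646

46.5%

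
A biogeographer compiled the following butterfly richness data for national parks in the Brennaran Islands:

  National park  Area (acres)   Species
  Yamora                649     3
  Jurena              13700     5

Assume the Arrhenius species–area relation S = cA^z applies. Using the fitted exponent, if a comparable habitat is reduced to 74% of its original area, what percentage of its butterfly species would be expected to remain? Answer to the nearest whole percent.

z = ln(5/3) / ln(13700/649) = 0.5108 / 3.0497 = 0.1675
S_new/S_old = (A_new/A_old)^z = 0.74^0.1675 = exp(0.1675 × -0.3011) = 0.9508

95%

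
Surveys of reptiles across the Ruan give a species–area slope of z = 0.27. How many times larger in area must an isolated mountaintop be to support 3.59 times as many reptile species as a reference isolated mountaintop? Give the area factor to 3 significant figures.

(A₂/A₁)^0.27 = 3.59, so A₂/A₁ = 3.59^(1/0.27) = 3.59^3.704
ln(A₂/A₁) = ln 3.59 / 0.27 = 1.2782 / 0.27 = 4.7339
A₂/A₁ = e^4.7339 ≈ 113.7

114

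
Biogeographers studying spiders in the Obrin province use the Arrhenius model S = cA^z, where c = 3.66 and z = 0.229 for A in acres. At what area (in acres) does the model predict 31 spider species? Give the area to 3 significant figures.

31 = 3.66 × A^0.229  ⇒  A^0.229 = 31/3.66 = 8.47
ln A = ln(8.47) / 0.229 = 2.1365 / 0.229 = 9.3298
A = e^9.3298 ≈ 11269 acres

11300 acres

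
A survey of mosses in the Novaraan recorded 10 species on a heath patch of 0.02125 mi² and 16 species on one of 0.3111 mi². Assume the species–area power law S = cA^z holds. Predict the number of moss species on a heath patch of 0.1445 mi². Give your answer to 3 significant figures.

14.0

z = ln(16/10) / ln(0.3111/0.02125) = 0.4700 / 2.6838 = 0.1751
c = 10 / 0.02125^0.1751 = 10 / 0.5094 = 19.63
S₃ = 19.63 × 0.1445^0.1751 = 19.63 × 0.7126 ≈ 13.99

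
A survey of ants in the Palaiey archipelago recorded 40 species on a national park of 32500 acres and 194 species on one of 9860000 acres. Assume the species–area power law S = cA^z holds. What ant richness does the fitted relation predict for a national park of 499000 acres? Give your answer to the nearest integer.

85

z = ln(194/40) / ln(9860000/32500) = 1.5790 / 5.7150 = 0.2763
c = 40 / 32500^0.2763 = 40 / 17.64 = 2.267
S₃ = 2.267 × 499000^0.2763 = 2.267 × 37.52 ≈ 85.07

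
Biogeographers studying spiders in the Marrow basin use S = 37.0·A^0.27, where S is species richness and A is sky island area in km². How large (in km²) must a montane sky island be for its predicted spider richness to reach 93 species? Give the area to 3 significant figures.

30.4 km²

93 = 37 × A^0.27  ⇒  A^0.27 = 93/37 = 2.514
ln A = ln(2.514) / 0.27 = 0.9217 / 0.27 = 3.4136
A = e^3.4136 ≈ 30.38 km²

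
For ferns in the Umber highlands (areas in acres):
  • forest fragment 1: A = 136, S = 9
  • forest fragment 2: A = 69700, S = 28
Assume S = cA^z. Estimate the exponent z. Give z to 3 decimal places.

Taking logs: ln S = ln c + z ln A, so z = (ln S₂ − ln S₁)/(ln A₂ − ln A₁).
z = ln(28/9) / ln(69700/136) = ln(3.111) / ln(512.5) = 1.1350 / 6.2393 = 0.1819

0.182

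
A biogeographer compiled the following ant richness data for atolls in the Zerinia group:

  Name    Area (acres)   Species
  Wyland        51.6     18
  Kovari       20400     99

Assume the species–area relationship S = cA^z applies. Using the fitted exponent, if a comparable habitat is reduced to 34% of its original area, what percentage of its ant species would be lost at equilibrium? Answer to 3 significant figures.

z = ln(99/18) / ln(20400/51.6) = 1.7047 / 5.9798 = 0.2851
S_new/S_old = (A_new/A_old)^z = 0.34^0.2851 = exp(0.2851 × -1.0788) = 0.7352
Fraction lost = 1 − 0.7352 = 0.2648

26.5%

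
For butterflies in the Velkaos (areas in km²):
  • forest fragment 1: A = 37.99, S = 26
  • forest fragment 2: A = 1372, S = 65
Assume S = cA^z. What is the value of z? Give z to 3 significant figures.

0.255

Taking logs: ln S = ln c + z ln A, so z = (ln S₂ − ln S₁)/(ln A₂ − ln A₁).
z = ln(65/26) / ln(1372/37.99) = ln(2.5) / ln(36.11) = 0.9163 / 3.5867 = 0.2555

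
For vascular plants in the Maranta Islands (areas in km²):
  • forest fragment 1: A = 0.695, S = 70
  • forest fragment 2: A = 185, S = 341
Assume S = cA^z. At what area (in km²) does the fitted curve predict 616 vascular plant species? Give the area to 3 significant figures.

z = ln(341/70) / ln(185/0.695) = 1.5834 / 5.5842 = 0.2835
c = 70 / 0.695^0.2835 = 70 / 0.902 = 77.61
A = (616/77.61)^(1/0.2835) ⇒ ln A = ln(7.937)/0.2835 = 7.3059
A = e^7.3059 ≈ 1489 km²

1490 km²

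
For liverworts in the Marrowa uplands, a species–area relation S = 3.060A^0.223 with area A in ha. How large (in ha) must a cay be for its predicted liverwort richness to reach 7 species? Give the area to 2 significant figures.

7 = 3.06 × A^0.223  ⇒  A^0.223 = 7/3.06 = 2.288
ln A = ln(2.288) / 0.223 = 0.8275 / 0.223 = 3.7107
A = e^3.7107 ≈ 40.88 ha

41 ha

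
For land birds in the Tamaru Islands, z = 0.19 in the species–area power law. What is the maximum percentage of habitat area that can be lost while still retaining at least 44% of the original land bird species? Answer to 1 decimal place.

Need (A_new/A_old)^0.19 = 0.44, so A_new/A_old = 0.44^(1/0.19) = 0.44^5.263
ln(A_new/A_old) = ln 0.44 / 0.19 = -0.8210 / 0.19 = -4.3210
A_new/A_old = e^-4.3210 ≈ 0.01329
Fraction that can be lost = 1 − 0.01329 = 0.9867

98.7%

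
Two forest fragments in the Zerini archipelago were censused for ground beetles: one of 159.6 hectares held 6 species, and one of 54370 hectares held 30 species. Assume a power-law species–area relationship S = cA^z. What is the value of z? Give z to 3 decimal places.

Taking logs: ln S = ln c + z ln A, so z = (ln S₂ − ln S₁)/(ln A₂ − ln A₁).
z = ln(30/6) / ln(54370/159.6) = ln(5) / ln(340.7) = 1.6094 / 5.8309 = 0.2760

0.276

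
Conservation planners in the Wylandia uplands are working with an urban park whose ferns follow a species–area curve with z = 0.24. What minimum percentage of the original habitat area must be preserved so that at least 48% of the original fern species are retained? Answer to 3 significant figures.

Need (A_new/A_old)^0.24 = 0.48, so A_new/A_old = 0.48^(1/0.24) = 0.48^4.167
ln(A_new/A_old) = ln 0.48 / 0.24 = -0.7340 / 0.24 = -3.0582
A_new/A_old = e^-3.0582 ≈ 0.04697

4.70%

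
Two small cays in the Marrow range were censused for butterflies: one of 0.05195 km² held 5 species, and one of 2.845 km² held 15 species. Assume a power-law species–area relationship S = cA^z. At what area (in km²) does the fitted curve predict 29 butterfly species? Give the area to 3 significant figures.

31.4 km²

z = ln(15/5) / ln(2.845/0.05195) = 1.0986 / 4.0030 = 0.2744
c = 5 / 0.05195^0.2744 = 5 / 0.4441 = 11.26
A = (29/11.26)^(1/0.2744) ⇒ ln A = ln(2.576)/0.2744 = 3.4477
A = e^3.4477 ≈ 31.43 km²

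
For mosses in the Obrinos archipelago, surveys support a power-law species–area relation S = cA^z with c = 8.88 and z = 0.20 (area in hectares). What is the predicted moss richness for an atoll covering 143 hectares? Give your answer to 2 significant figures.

24

S = 8.88 × 143^0.2 = 8.88 × 2.698 ≈ 23.96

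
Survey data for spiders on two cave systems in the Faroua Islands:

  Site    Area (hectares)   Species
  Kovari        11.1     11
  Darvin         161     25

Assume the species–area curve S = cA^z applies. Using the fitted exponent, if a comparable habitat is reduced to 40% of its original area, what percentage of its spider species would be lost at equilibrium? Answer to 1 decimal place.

z = ln(25/11) / ln(161/11.1) = 0.8210 / 2.6745 = 0.3070
S_new/S_old = (A_new/A_old)^z = 0.4^0.3070 = exp(0.3070 × -0.9163) = 0.7548
Fraction lost = 1 − 0.7548 = 0.2452

24.5%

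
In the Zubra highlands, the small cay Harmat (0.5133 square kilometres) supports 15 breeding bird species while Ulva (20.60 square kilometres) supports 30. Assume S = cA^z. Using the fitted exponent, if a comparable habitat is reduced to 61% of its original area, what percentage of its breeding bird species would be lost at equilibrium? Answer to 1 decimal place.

z = ln(30/15) / ln(20.6/0.5133) = 0.6931 / 3.6922 = 0.1877
S_new/S_old = (A_new/A_old)^z = 0.61^0.1877 = exp(0.1877 × -0.4943) = 0.9114
Fraction lost = 1 − 0.9114 = 0.08862

8.9%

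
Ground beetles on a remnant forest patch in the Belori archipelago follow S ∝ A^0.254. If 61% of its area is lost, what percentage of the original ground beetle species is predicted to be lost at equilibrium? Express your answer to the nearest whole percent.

21%

S_new/S_old = (A_new/A_old)^z = 0.39^0.254
= exp(0.254 × ln 0.39) = exp(0.254 × -0.9416) = exp(-0.2392) ≈ 0.7873
Fraction lost = 1 − 0.7873 = 0.2127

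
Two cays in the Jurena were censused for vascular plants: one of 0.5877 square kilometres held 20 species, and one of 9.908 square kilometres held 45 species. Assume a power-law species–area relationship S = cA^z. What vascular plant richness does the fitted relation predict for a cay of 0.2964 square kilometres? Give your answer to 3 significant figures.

16.4

z = ln(45/20) / ln(9.908/0.5877) = 0.8109 / 2.8249 = 0.2871
c = 20 / 0.5877^0.2871 = 20 / 0.8585 = 23.3
S₃ = 23.3 × 0.2964^0.2871 = 23.3 × 0.7053 ≈ 16.43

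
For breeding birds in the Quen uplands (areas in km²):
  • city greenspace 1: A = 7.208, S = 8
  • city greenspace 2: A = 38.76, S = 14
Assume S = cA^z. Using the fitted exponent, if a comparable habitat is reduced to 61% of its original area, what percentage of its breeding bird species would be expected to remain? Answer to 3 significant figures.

84.8%

z = ln(14/8) / ln(38.76/7.208) = 0.5596 / 1.6822 = 0.3327
S_new/S_old = (A_new/A_old)^z = 0.61^0.3327 = exp(0.3327 × -0.4943) = 0.8484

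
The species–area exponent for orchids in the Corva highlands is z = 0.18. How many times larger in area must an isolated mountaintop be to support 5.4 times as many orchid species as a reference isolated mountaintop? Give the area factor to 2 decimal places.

11718.02

(A₂/A₁)^0.18 = 5.4, so A₂/A₁ = 5.4^(1/0.18) = 5.4^5.556
ln(A₂/A₁) = ln 5.4 / 0.18 = 1.6864 / 0.18 = 9.3689
A₂/A₁ = e^9.3689 ≈ 11718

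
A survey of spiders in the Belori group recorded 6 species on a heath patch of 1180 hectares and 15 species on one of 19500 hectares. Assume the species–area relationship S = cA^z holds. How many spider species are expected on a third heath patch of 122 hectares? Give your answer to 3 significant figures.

z = ln(15/6) / ln(19500/1180) = 0.9163 / 2.8049 = 0.3267
c = 6 / 1180^0.3267 = 6 / 10.08 = 0.5952
S₃ = 0.5952 × 122^0.3267 = 0.5952 × 4.804 ≈ 2.859

2.86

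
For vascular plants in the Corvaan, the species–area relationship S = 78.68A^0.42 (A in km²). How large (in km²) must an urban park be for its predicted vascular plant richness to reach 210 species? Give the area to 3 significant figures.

210 = 78.68 × A^0.42  ⇒  A^0.42 = 210/78.68 = 2.669
ln A = ln(2.669) / 0.42 = 0.9817 / 0.42 = 2.3374
A = e^2.3374 ≈ 10.35 km²

10.4 km²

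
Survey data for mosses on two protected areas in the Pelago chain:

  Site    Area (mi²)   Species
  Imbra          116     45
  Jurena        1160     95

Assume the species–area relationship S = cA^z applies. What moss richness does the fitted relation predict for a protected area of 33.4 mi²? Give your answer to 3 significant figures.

30.0

z = ln(95/45) / ln(1160/116) = 0.7472 / 2.3026 = 0.3245
c = 45 / 116^0.3245 = 45 / 4.677 = 9.622
S₃ = 9.622 × 33.4^0.3245 = 9.622 × 3.122 ≈ 30.04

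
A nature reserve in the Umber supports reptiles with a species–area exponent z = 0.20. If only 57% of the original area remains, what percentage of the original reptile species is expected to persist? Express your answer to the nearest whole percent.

S_new/S_old = (A_new/A_old)^z = 0.57^0.2
= exp(0.2 × ln 0.57) = exp(0.2 × -0.5621) = exp(-0.1124) ≈ 0.8937

89%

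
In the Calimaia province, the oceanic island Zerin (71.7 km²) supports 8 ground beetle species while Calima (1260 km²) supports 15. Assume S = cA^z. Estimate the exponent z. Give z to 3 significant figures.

Taking logs: ln S = ln c + z ln A, so z = (ln S₂ − ln S₁)/(ln A₂ − ln A₁).
z = ln(15/8) / ln(1260/71.7) = ln(1.875) / ln(17.57) = 0.6286 / 2.8664 = 0.2193

0.219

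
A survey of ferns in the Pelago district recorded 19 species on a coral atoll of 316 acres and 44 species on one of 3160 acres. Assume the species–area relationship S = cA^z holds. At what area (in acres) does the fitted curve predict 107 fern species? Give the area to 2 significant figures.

z = ln(44/19) / ln(3160/316) = 0.8398 / 2.3026 = 0.3647
c = 19 / 316^0.3647 = 19 / 8.159 = 2.329
A = (107/2.329)^(1/0.3647) ⇒ ln A = ln(45.95)/0.3647 = 10.4950
A = e^10.4950 ≈ 36133 acres

36000 acres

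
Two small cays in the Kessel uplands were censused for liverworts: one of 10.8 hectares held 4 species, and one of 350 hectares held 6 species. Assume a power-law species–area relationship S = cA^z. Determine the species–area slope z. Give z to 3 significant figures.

0.117

Taking logs: ln S = ln c + z ln A, so z = (ln S₂ − ln S₁)/(ln A₂ − ln A₁).
z = ln(6/4) / ln(350/10.8) = ln(1.5) / ln(32.41) = 0.4055 / 3.4784 = 0.1166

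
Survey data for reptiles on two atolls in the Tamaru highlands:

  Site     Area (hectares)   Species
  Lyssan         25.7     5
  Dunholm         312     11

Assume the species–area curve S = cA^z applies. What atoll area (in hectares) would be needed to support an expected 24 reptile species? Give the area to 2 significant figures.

z = ln(11/5) / ln(312/25.7) = 0.7885 / 2.4965 = 0.3158
c = 5 / 25.7^0.3158 = 5 / 2.788 = 1.793
A = (24/1.793)^(1/0.3158) ⇒ ln A = ln(13.38)/0.3158 = 8.2132
A = e^8.2132 ≈ 3689 hectares

3700 hectares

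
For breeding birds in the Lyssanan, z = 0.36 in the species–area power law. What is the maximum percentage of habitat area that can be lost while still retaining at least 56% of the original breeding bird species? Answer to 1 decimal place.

80.0%

Need (A_new/A_old)^0.36 = 0.56, so A_new/A_old = 0.56^(1/0.36) = 0.56^2.778
ln(A_new/A_old) = ln 0.56 / 0.36 = -0.5798 / 0.36 = -1.6106
A_new/A_old = e^-1.6106 ≈ 0.1998
Fraction that can be lost = 1 − 0.1998 = 0.8002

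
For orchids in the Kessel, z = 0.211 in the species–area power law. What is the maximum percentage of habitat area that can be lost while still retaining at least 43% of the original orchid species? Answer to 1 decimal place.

Need (A_new/A_old)^0.211 = 0.43, so A_new/A_old = 0.43^(1/0.211) = 0.43^4.739
ln(A_new/A_old) = ln 0.43 / 0.211 = -0.8440 / 0.211 = -3.9999
A_new/A_old = e^-3.9999 ≈ 0.01832
Fraction that can be lost = 1 − 0.01832 = 0.9817

98.2%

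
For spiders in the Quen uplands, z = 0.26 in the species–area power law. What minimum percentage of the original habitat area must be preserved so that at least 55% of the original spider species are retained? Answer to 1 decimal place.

10.0%

Need (A_new/A_old)^0.26 = 0.55, so A_new/A_old = 0.55^(1/0.26) = 0.55^3.846
ln(A_new/A_old) = ln 0.55 / 0.26 = -0.5978 / 0.26 = -2.2994
A_new/A_old = e^-2.2994 ≈ 0.1003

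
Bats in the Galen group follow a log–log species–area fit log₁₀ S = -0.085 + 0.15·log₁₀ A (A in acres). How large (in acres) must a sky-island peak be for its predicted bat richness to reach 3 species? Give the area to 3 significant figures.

5590 acres

3 = 0.8222 × A^0.15  ⇒  A^0.15 = 3/0.8222 = 3.649
ln A = ln(3.649) / 0.15 = 1.2943 / 0.15 = 8.6289
A = e^8.6289 ≈ 5591 acres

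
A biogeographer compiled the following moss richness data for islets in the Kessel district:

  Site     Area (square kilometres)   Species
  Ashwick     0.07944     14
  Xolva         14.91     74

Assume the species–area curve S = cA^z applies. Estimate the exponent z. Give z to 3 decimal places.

0.318

Taking logs: ln S = ln c + z ln A, so z = (ln S₂ − ln S₁)/(ln A₂ − ln A₁).
z = ln(74/14) / ln(14.91/0.07944) = ln(5.286) / ln(187.7) = 1.6650 / 5.2348 = 0.3181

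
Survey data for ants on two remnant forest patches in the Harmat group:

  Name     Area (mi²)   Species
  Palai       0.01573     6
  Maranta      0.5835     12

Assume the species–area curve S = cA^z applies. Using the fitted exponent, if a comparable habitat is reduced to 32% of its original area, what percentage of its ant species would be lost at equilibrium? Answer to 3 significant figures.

19.6%

z = ln(12/6) / ln(0.5835/0.01573) = 0.6931 / 3.6135 = 0.1918
S_new/S_old = (A_new/A_old)^z = 0.32^0.1918 = exp(0.1918 × -1.1394) = 0.8037
Fraction lost = 1 − 0.8037 = 0.1963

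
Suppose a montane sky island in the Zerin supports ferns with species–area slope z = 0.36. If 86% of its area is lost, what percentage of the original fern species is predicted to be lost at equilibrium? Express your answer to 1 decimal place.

S_new/S_old = (A_new/A_old)^z = 0.14^0.36
= exp(0.36 × ln 0.14) = exp(0.36 × -1.9661) = exp(-0.7078) ≈ 0.4927
Fraction lost = 1 − 0.4927 = 0.5073

50.7%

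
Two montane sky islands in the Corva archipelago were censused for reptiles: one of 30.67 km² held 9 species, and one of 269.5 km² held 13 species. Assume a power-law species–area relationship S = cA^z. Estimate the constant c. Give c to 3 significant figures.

z = ln(S₂/S₁) / ln(A₂/A₁) = ln(13/9) / ln(269.5/30.67) = 0.3677 / 2.1733 = 0.1692
c = S₁ / A₁^z = 9 / 30.67^0.1692 = 9 / 1.785 = 5.043

5.04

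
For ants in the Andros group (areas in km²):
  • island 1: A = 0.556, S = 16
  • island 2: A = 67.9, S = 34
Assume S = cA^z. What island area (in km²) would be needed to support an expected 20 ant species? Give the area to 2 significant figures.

z = ln(34/16) / ln(67.9/0.556) = 0.7538 / 4.8050 = 0.1569
c = 16 / 0.556^0.1569 = 16 / 0.912 = 17.54
A = (20/17.54)^(1/0.1569) ⇒ ln A = ln(1.14)/0.1569 = 0.8355
A = e^0.8355 ≈ 2.306 km²

2.3 km²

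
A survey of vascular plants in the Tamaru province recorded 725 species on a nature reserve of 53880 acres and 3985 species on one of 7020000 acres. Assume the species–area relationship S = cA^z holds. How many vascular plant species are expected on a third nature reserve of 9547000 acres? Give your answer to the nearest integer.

4438

z = ln(3985/725) / ln(7020000/53880) = 1.7041 / 4.8698 = 0.3499
c = 725 / 53880^0.3499 = 725 / 45.26 = 16.02
S₃ = 16.02 × 9547000^0.3499 = 16.02 × 277 ≈ 4438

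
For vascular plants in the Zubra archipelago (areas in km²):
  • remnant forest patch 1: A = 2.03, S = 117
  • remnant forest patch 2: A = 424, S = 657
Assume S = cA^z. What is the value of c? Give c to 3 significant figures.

z = ln(S₂/S₁) / ln(A₂/A₁) = ln(657/117) / ln(424/2.03) = 1.7255 / 5.3417 = 0.3230
c = S₁ / A₁^z = 117 / 2.03^0.3230 = 117 / 1.257 = 93.08

93.1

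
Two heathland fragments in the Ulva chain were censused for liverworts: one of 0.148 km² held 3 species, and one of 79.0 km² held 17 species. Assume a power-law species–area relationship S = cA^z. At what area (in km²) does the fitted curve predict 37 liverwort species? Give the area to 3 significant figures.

z = ln(17/3) / ln(79/0.148) = 1.7346 / 6.2800 = 0.2762
c = 3 / 0.148^0.2762 = 3 / 0.59 = 5.085
A = (37/5.085)^(1/0.2762) ⇒ ln A = ln(7.276)/0.2762 = 7.1851
A = e^7.1851 ≈ 1320 km²

1320 km²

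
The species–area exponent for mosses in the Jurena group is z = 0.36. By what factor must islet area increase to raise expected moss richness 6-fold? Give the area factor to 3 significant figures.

(A₂/A₁)^0.36 = 6, so A₂/A₁ = 6^(1/0.36) = 6^2.778
ln(A₂/A₁) = ln 6 / 0.36 = 1.7918 / 0.36 = 4.9771
A₂/A₁ = e^4.9771 ≈ 145.1

145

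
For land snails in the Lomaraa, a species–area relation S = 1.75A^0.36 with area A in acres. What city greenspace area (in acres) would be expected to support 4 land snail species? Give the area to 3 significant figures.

9.94 acres

4 = 1.75 × A^0.36  ⇒  A^0.36 = 4/1.75 = 2.286
ln A = ln(2.286) / 0.36 = 0.8267 / 0.36 = 2.2963
A = e^2.2963 ≈ 9.938 acres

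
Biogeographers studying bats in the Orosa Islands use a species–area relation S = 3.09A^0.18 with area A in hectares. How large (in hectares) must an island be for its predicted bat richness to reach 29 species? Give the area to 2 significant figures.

29 = 3.09 × A^0.18  ⇒  A^0.18 = 29/3.09 = 9.385
ln A = ln(9.385) / 0.18 = 2.2391 / 0.18 = 12.4396
A = e^12.4396 ≈ 252605 hectares

250000 hectares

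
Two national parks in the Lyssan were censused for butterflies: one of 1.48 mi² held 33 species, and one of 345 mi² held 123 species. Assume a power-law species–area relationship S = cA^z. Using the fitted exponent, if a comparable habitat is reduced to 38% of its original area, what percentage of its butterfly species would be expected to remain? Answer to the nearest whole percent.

79%

z = ln(123/33) / ln(345/1.48) = 1.3157 / 5.4515 = 0.2413
S_new/S_old = (A_new/A_old)^z = 0.38^0.2413 = exp(0.2413 × -0.9676) = 0.7917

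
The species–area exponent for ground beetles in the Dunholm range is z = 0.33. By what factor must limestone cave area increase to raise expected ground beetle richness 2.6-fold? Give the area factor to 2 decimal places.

18.09

(A₂/A₁)^0.33 = 2.6, so A₂/A₁ = 2.6^(1/0.33) = 2.6^3.03
ln(A₂/A₁) = ln 2.6 / 0.33 = 0.9555 / 0.33 = 2.8955
A₂/A₁ = e^2.8955 ≈ 18.09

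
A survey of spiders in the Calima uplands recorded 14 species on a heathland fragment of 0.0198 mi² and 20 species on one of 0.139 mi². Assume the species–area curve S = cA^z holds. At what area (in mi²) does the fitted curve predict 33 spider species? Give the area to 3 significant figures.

z = ln(20/14) / ln(0.139/0.0198) = 0.3567 / 1.9488 = 0.1830
c = 14 / 0.0198^0.1830 = 14 / 0.4878 = 28.7
A = (33/28.7)^(1/0.1830) ⇒ ln A = ln(1.15)/0.1830 = 0.7628
A = e^0.7628 ≈ 2.144 mi²

2.14 mi²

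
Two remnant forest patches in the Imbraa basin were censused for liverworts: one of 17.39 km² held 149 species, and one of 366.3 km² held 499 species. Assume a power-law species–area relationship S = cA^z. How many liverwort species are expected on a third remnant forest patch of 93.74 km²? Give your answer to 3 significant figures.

z = ln(499/149) / ln(366.3/17.39) = 1.2087 / 3.0476 = 0.3966
c = 149 / 17.39^0.3966 = 149 / 3.104 = 48
S₃ = 48 × 93.74^0.3966 = 48 × 6.054 ≈ 290.6

291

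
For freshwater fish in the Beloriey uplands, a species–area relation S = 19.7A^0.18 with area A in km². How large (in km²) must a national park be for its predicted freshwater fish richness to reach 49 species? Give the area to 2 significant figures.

49 = 19.7 × A^0.18  ⇒  A^0.18 = 49/19.7 = 2.487
ln A = ln(2.487) / 0.18 = 0.9112 / 0.18 = 5.0622
A = e^5.0622 ≈ 157.9 km²

160 km²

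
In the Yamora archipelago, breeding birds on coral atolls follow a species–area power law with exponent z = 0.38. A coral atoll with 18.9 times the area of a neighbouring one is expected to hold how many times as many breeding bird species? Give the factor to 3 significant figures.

S₂/S₁ = (A₂/A₁)^z = 18.9^0.38
ln(S₂/S₁) = 0.38 × ln 18.9 = 0.38 × 2.9392 = 1.1169
S₂/S₁ = e^1.1169 ≈ 3.055

3.06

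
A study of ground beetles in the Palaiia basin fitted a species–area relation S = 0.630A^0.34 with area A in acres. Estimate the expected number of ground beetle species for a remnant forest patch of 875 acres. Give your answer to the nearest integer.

6 species

S = 0.63 × 875^0.34
ln S = ln 0.63 + 0.34 × ln 875 = -0.4620 + 0.34 × 6.7742 = 1.8412
S = e^1.8412 ≈ 6.304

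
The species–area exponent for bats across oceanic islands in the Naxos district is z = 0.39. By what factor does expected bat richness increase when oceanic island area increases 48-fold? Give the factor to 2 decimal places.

4.53

S₂/S₁ = (A₂/A₁)^z = 48^0.39
ln(S₂/S₁) = 0.39 × ln 48 = 0.39 × 3.8712 = 1.5098
S₂/S₁ = e^1.5098 ≈ 4.526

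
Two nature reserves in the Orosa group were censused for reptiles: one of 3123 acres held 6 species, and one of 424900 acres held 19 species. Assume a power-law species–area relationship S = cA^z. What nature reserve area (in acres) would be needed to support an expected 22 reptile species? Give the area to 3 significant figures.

z = ln(19/6) / ln(424900/3123) = 1.1527 / 4.9131 = 0.2346
c = 6 / 3123^0.2346 = 6 / 6.605 = 0.9084
A = (22/0.9084)^(1/0.2346) ⇒ ln A = ln(24.22)/0.2346 = 13.5845
A = e^13.5845 ≈ 793712 acres

794000 acres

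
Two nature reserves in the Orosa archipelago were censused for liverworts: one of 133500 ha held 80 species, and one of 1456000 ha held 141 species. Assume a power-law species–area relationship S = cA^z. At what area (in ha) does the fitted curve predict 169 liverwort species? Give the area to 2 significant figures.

3100000 ha

z = ln(141/80) / ln(1456000/133500) = 0.5667 / 2.3893 = 0.2372
c = 80 / 133500^0.2372 = 80 / 16.43 = 4.868
A = (169/4.868)^(1/0.2372) ⇒ ln A = ln(34.72)/0.2372 = 14.9549
A = e^14.9549 ≈ 3124812 ha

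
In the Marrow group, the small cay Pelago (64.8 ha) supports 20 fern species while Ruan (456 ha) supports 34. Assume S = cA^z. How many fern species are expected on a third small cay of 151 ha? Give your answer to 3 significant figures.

25.2

z = ln(34/20) / ln(456/64.8) = 0.5306 / 1.9512 = 0.2720
c = 20 / 64.8^0.2720 = 20 / 3.109 = 6.432
S₃ = 6.432 × 151^0.2720 = 6.432 × 3.914 ≈ 25.17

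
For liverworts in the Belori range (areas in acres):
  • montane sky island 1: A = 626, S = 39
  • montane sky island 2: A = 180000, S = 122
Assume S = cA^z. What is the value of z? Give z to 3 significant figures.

Taking logs: ln S = ln c + z ln A, so z = (ln S₂ − ln S₁)/(ln A₂ − ln A₁).
z = ln(122/39) / ln(180000/626) = ln(3.128) / ln(287.5) = 1.1405 / 5.6614 = 0.2014

0.201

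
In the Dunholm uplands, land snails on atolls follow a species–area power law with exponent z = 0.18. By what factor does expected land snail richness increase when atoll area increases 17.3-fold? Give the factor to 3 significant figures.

S₂/S₁ = (A₂/A₁)^z = 17.3^0.18
ln(S₂/S₁) = 0.18 × ln 17.3 = 0.18 × 2.8507 = 0.5131
S₂/S₁ = e^0.5131 ≈ 1.671

1.67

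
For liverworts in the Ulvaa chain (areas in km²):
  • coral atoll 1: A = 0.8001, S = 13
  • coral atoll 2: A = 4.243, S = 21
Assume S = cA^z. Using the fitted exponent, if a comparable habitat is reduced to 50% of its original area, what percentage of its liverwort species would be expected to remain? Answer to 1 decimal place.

z = ln(21/13) / ln(4.243/0.8001) = 0.4796 / 1.6683 = 0.2875
S_new/S_old = (A_new/A_old)^z = 0.5^0.2875 = exp(0.2875 × -0.6931) = 0.8193

81.9%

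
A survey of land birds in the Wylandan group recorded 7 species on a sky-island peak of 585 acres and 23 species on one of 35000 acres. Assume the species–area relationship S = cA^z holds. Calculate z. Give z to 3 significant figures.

Taking logs: ln S = ln c + z ln A, so z = (ln S₂ − ln S₁)/(ln A₂ − ln A₁).
z = ln(23/7) / ln(35000/585) = ln(3.286) / ln(59.83) = 1.1896 / 4.0915 = 0.2907

0.291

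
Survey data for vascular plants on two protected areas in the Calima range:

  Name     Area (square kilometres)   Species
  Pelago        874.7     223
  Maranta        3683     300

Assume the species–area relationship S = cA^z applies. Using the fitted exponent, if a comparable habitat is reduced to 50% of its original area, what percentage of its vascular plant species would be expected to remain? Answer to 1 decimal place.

z = ln(300/223) / ln(3683/874.7) = 0.2966 / 1.4376 = 0.2063
S_new/S_old = (A_new/A_old)^z = 0.5^0.2063 = exp(0.2063 × -0.6931) = 0.8667

86.7%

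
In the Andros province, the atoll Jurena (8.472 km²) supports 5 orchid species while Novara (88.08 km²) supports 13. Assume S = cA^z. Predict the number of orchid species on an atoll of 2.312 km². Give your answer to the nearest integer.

3

z = ln(13/5) / ln(88.08/8.472) = 0.9555 / 2.3415 = 0.4081
c = 5 / 8.472^0.4081 = 5 / 2.392 = 2.091
S₃ = 2.091 × 2.312^0.4081 = 2.091 × 1.408 ≈ 2.943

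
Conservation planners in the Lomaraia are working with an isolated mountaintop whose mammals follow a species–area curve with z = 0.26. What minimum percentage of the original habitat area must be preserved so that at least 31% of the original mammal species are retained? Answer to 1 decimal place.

1.1%

Need (A_new/A_old)^0.26 = 0.31, so A_new/A_old = 0.31^(1/0.26) = 0.31^3.846
ln(A_new/A_old) = ln 0.31 / 0.26 = -1.1712 / 0.26 = -4.5045
A_new/A_old = e^-4.5045 ≈ 0.01106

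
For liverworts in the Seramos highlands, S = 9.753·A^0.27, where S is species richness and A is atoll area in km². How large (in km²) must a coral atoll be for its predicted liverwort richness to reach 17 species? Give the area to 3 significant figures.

7.83 km²

17 = 9.753 × A^0.27  ⇒  A^0.27 = 17/9.753 = 1.743
ln A = ln(1.743) / 0.27 = 0.5556 / 0.27 = 2.0579
A = e^2.0579 ≈ 7.83 km²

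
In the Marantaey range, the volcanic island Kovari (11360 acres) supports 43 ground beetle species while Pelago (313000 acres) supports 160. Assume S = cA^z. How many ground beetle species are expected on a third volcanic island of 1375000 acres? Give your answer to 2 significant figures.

290

z = ln(160/43) / ln(313000/11360) = 1.3140 / 3.3161 = 0.3962
c = 43 / 11360^0.3962 = 43 / 40.45 = 1.063
S₃ = 1.063 × 1375000^0.3962 = 1.063 × 270.5 ≈ 287.6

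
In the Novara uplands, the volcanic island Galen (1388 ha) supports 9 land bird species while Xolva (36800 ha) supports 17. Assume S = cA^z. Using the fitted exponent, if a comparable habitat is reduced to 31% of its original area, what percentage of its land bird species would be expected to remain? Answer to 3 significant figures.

z = ln(17/9) / ln(36800/1388) = 0.6360 / 3.2776 = 0.1940
S_new/S_old = (A_new/A_old)^z = 0.31^0.1940 = exp(0.1940 × -1.1712) = 0.7967

79.7%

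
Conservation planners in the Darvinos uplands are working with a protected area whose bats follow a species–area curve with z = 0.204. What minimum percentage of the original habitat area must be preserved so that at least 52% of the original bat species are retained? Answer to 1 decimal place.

Need (A_new/A_old)^0.204 = 0.52, so A_new/A_old = 0.52^(1/0.204) = 0.52^4.902
ln(A_new/A_old) = ln 0.52 / 0.204 = -0.6539 / 0.204 = -3.2055
A_new/A_old = e^-3.2055 ≈ 0.04054

4.1%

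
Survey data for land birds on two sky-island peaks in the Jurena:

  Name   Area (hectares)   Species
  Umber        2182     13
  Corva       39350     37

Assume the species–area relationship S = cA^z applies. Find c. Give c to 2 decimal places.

0.81

z = ln(S₂/S₁) / ln(A₂/A₁) = ln(37/13) / ln(39350/2182) = 1.0460 / 2.8923 = 0.3616
c = S₁ / A₁^z = 13 / 2182^0.3616 = 13 / 16.12 = 0.8062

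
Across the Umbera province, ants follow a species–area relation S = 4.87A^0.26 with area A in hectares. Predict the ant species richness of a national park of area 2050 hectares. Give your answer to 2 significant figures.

35

S = 4.87 × 2050^0.26
ln S = ln 4.87 + 0.26 × ln 2050 = 1.5831 + 0.26 × 7.6256 = 3.5657
S = e^3.5657 ≈ 35.37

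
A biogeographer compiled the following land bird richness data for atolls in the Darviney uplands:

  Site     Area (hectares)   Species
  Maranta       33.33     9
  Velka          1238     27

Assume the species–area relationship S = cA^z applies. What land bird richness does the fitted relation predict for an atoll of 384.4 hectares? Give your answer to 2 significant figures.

z = ln(27/9) / ln(1238/33.33) = 1.0986 / 3.6148 = 0.3039
c = 9 / 33.33^0.3039 = 9 / 2.903 = 3.1
S₃ = 3.1 × 384.4^0.3039 = 3.1 × 6.103 ≈ 18.92

19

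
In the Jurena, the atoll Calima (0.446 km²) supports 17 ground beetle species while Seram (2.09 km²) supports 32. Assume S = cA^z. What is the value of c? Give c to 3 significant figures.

z = ln(S₂/S₁) / ln(A₂/A₁) = ln(32/17) / ln(2.09/0.446) = 0.6325 / 1.5446 = 0.4095
c = S₁ / A₁^z = 17 / 0.446^0.4095 = 17 / 0.7185 = 23.66

23.7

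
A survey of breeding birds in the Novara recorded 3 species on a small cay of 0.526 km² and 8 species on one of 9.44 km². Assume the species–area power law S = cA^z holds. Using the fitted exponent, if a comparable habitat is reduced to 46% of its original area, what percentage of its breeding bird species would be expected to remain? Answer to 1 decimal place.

z = ln(8/3) / ln(9.44/0.526) = 0.9808 / 2.8874 = 0.3397
S_new/S_old = (A_new/A_old)^z = 0.46^0.3397 = exp(0.3397 × -0.7765) = 0.7681

76.8%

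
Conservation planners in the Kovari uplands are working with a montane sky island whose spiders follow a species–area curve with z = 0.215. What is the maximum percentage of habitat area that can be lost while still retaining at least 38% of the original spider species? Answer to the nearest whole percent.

99%

Need (A_new/A_old)^0.215 = 0.38, so A_new/A_old = 0.38^(1/0.215) = 0.38^4.651
ln(A_new/A_old) = ln 0.38 / 0.215 = -0.9676 / 0.215 = -4.5004
A_new/A_old = e^-4.5004 ≈ 0.0111
Fraction that can be lost = 1 − 0.0111 = 0.9889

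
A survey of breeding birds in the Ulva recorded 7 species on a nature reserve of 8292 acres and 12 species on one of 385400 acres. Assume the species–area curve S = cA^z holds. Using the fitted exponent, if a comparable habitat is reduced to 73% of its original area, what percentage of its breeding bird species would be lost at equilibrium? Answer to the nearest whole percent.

z = ln(12/7) / ln(385400/8292) = 0.5390 / 3.8390 = 0.1404
S_new/S_old = (A_new/A_old)^z = 0.73^0.1404 = exp(0.1404 × -0.3147) = 0.9568
Fraction lost = 1 − 0.9568 = 0.04322

4%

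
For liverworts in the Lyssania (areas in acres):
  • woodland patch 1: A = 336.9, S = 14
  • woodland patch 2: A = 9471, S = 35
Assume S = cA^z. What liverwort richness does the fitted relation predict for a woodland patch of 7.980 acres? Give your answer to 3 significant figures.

5.01

z = ln(35/14) / ln(9471/336.9) = 0.9163 / 3.3362 = 0.2747
c = 14 / 336.9^0.2747 = 14 / 4.945 = 2.831
S₃ = 2.831 × 7.98^0.2747 = 2.831 × 1.769 ≈ 5.008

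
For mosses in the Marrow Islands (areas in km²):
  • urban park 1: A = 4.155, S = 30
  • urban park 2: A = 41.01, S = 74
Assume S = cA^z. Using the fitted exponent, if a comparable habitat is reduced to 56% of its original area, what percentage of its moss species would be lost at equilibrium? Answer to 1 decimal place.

z = ln(74/30) / ln(41.01/4.155) = 0.9029 / 2.2895 = 0.3944
S_new/S_old = (A_new/A_old)^z = 0.56^0.3944 = exp(0.3944 × -0.5798) = 0.7956
Fraction lost = 1 − 0.7956 = 0.2044

20.4%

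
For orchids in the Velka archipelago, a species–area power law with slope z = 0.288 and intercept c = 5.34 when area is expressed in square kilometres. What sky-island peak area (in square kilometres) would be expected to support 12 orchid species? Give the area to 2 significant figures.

12 = 5.34 × A^0.288  ⇒  A^0.288 = 12/5.34 = 2.247
ln A = ln(2.247) / 0.288 = 0.8097 / 0.288 = 2.8114
A = e^2.8114 ≈ 16.63 square kilometres

17 square kilometres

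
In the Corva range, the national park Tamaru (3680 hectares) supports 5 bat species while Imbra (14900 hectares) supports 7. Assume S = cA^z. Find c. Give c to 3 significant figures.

0.693

z = ln(S₂/S₁) / ln(A₂/A₁) = ln(7/5) / ln(14900/3680) = 0.3365 / 1.3984 = 0.2406
c = S₁ / A₁^z = 5 / 3680^0.2406 = 5 / 7.21 = 0.6934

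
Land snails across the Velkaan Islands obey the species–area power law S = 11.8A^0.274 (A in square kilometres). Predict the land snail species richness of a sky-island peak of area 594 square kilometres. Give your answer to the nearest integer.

68 species

S = 11.8 × 594^0.274
ln S = ln 11.8 + 0.274 × ln 594 = 2.4681 + 0.274 × 6.3869 = 4.2181
S = e^4.2181 ≈ 67.9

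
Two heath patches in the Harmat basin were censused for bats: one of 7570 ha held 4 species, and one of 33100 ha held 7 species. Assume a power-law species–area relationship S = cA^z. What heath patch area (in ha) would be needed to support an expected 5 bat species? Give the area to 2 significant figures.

z = ln(7/4) / ln(33100/7570) = 0.5596 / 1.4753 = 0.3793
c = 4 / 7570^0.3793 = 4 / 29.61 = 0.1351
A = (5/0.1351)^(1/0.3793) ⇒ ln A = ln(37.01)/0.3793 = 9.5202
A = e^9.5202 ≈ 13633 ha

14000 ha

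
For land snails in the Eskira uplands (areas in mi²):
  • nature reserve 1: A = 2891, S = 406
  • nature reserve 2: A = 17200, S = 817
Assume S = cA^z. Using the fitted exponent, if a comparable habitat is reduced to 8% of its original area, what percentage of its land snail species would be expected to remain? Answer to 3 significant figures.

37.1%

z = ln(817/406) / ln(17200/2891) = 0.6993 / 1.7833 = 0.3921
S_new/S_old = (A_new/A_old)^z = 0.08^0.3921 = exp(0.3921 × -2.5257) = 0.3714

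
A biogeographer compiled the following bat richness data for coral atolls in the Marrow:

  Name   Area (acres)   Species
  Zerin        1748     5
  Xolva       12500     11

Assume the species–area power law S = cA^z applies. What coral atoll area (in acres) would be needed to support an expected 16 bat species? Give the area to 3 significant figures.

z = ln(11/5) / ln(12500/1748) = 0.7885 / 1.9673 = 0.4008
c = 5 / 1748^0.4008 = 5 / 19.93 = 0.2508
A = (16/0.2508)^(1/0.4008) ⇒ ln A = ln(63.79)/0.4008 = 10.3684
A = e^10.3684 ≈ 31837 acres

31800 acres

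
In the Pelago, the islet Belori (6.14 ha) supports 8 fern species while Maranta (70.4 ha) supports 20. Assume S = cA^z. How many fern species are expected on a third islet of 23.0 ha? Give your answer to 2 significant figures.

z = ln(20/8) / ln(70.4/6.14) = 0.9163 / 2.4394 = 0.3756
c = 8 / 6.14^0.3756 = 8 / 1.977 = 4.046
S₃ = 4.046 × 23^0.3756 = 4.046 × 3.247 ≈ 13.14

13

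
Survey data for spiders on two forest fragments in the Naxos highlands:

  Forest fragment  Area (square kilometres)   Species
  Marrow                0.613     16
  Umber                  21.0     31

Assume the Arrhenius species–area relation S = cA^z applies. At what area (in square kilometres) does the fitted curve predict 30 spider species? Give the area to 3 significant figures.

17.6 square kilometres

z = ln(31/16) / ln(21/0.613) = 0.6614 / 3.5339 = 0.1872
c = 16 / 0.613^0.1872 = 16 / 0.9125 = 17.53
A = (30/17.53)^(1/0.1872) ⇒ ln A = ln(1.711)/0.1872 = 2.8693
A = e^2.8693 ≈ 17.63 square kilometres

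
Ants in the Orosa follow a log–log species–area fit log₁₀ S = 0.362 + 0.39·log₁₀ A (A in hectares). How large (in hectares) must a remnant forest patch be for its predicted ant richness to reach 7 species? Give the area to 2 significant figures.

17 hectares

7 = 2.301 × A^0.39  ⇒  A^0.39 = 7/2.301 = 3.042
ln A = ln(3.042) / 0.39 = 1.1124 / 0.39 = 2.8522
A = e^2.8522 ≈ 17.33 hectares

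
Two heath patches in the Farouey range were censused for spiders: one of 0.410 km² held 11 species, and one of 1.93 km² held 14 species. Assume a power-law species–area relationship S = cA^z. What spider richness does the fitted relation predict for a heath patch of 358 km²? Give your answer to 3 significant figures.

z = ln(14/11) / ln(1.93/0.41) = 0.2412 / 1.5491 = 0.1557
c = 11 / 0.41^0.1557 = 11 / 0.8704 = 12.64
S₃ = 12.64 × 358^0.1557 = 12.64 × 2.498 ≈ 31.57

31.6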